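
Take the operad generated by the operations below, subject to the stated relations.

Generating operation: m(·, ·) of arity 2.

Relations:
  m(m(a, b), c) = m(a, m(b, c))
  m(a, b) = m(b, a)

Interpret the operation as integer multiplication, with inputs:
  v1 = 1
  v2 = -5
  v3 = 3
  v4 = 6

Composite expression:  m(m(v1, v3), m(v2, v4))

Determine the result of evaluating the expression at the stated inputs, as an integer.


m(v1, v3) = 3
m(v2, v4) = -30
m(m(v1, v3), m(v2, v4)) = -90

-90


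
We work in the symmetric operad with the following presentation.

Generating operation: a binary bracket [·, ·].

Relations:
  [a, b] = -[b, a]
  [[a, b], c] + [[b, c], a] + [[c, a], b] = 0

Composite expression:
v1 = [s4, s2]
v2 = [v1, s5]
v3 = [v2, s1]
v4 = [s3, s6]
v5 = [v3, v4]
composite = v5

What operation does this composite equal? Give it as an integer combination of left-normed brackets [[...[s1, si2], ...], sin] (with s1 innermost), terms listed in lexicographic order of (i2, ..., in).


Left-normed coefficients sit on the s1-initial expansion words.
Composite bracket: [[[[s4, s2], s5], s1], [s3, s6]]
Full expansion: 32 signed words from ab - ba (2^5 = 32).
Coefficients come from the s1-initial words:
  s1s2s4s5s3s6 (sign +1) contributes +[[[[[s1, s2], s4], s5], s3], s6]
  s1s2s4s5s6s3 (sign -1) contributes -[[[[[s1, s2], s4], s5], s6], s3]
  s1s4s2s5s3s6 (sign -1) contributes -[[[[[s1, s4], s2], s5], s3], s6]
  s1s4s2s5s6s3 (sign +1) contributes +[[[[[s1, s4], s2], s5], s6], s3]
  s1s5s2s4s3s6 (sign -1) contributes -[[[[[s1, s5], s2], s4], s3], s6]
  s1s5s2s4s6s3 (sign +1) contributes +[[[[[s1, s5], s2], s4], s6], s3]
  s1s5s4s2s3s6 (sign +1) contributes +[[[[[s1, s5], s4], s2], s3], s6]
  s1s5s4s2s6s3 (sign -1) contributes -[[[[[s1, s5], s4], s2], s6], s3]

[[[[[s1, s2], s4], s5], s3], s6] - [[[[[s1, s2], s4], s5], s6], s3] - [[[[[s1, s4], s2], s5], s3], s6] + [[[[[s1, s4], s2], s5], s6], s3] - [[[[[s1, s5], s2], s4], s3], s6] + [[[[[s1, s5], s2], s4], s6], s3] + [[[[[s1, s5], s4], s2], s3], s6] - [[[[[s1, s5], s4], s2], s6], s3]


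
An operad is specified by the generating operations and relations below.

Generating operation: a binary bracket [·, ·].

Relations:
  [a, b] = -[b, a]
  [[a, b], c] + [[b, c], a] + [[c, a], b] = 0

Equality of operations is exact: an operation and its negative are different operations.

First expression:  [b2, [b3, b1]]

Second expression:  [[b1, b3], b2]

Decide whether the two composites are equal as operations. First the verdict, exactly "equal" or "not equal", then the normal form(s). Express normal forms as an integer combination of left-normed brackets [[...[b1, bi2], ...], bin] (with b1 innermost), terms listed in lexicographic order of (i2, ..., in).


equal; both compose to [[b1, b3], b2]

Normal form of the first expression: [[b1, b3], b2]
Normal form of the second expression: [[b1, b3], b2]
One common form — equal.


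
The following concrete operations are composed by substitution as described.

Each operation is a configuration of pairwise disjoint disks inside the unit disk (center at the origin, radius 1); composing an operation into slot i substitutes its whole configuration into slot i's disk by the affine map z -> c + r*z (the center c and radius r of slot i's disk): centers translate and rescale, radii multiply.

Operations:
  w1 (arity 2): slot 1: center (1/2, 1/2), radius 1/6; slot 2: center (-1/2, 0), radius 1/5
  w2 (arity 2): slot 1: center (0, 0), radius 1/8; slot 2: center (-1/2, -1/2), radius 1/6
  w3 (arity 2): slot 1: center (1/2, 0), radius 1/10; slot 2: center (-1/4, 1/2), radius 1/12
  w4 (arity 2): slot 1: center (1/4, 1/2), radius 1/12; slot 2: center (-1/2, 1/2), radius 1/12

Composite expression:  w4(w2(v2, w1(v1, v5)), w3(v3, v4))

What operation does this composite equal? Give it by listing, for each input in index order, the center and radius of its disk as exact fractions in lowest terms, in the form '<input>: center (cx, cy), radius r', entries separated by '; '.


v1: center (31/144, 67/144), radius 1/432; v2: center (1/4, 1/2), radius 1/96; v3: center (-11/24, 1/2), radius 1/120; v4: center (-25/48, 13/24), radius 1/144; v5: center (29/144, 11/24), radius 1/360

Affine substitution under w4: radii multiply and v-centers shift.
input v2: applying the 2 nested substitutions gives center (1/4, 1/2), radius 1/96
input v1: applying the 3 nested substitutions gives center (31/144, 67/144), radius 1/432
input v5: applying the 3 nested substitutions gives center (29/144, 11/24), radius 1/360
input v3: applying the 2 nested substitutions gives center (-11/24, 1/2), radius 1/120
input v4: applying the 2 nested substitutions gives center (-25/48, 13/24), radius 1/144


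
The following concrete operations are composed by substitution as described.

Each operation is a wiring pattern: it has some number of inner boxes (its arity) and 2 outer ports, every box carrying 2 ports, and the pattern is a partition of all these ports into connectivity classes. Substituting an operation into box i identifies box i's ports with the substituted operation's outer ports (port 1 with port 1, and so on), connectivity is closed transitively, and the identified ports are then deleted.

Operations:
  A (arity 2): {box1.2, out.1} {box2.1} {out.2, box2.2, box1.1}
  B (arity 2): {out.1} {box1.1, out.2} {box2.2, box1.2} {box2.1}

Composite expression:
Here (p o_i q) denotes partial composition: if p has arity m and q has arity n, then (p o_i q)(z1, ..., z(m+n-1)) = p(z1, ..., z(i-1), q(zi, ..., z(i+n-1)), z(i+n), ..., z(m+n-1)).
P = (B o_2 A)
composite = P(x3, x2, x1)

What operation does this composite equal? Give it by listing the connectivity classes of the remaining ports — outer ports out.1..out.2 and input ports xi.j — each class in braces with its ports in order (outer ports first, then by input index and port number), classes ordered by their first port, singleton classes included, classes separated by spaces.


{out.1} {out.2, x3.1} {x1.1} {x1.2, x2.1, x3.2} {x2.2}

Substituting into B glues patterns; closure does the rest.
A over (x2, x1) gives {out.1, x2.2} {out.2, x1.2, x2.1} {x1.1}, out.j being that stage's outer ports
B over (x3, x2, x1) gives {out.1} {out.2, x3.1} {x1.1} {x1.2, x2.1, x3.2} {x2.2}, out.j being that stage's outer ports


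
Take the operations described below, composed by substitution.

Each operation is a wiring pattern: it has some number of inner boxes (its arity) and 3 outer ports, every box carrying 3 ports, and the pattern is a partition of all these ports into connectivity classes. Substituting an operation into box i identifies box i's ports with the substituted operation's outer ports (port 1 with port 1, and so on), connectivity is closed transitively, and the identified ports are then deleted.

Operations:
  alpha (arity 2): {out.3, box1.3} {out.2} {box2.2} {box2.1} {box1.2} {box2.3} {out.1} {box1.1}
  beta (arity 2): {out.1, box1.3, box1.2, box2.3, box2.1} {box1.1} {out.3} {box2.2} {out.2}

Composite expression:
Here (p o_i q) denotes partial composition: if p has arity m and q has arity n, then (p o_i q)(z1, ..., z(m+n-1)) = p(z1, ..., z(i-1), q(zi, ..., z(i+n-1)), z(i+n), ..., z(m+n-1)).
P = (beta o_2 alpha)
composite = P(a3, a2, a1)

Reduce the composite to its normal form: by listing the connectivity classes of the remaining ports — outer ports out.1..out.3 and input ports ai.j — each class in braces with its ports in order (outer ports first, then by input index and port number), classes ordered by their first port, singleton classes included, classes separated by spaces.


After gluing at beta, chains via deleted ports link the a-ports.
composing alpha on (a2, a1), with out.j its own outer ports: {out.1} {out.2} {out.3, a2.3} {a1.1} {a1.2} {a1.3} {a2.1} {a2.2}
composing beta on (a3, a2, a1), with out.j its own outer ports: {out.1, a2.3, a3.2, a3.3} {out.2} {out.3} {a1.1} {a1.2} {a1.3} {a2.1} {a2.2} {a3.1}

{out.1, a2.3, a3.2, a3.3} {out.2} {out.3} {a1.1} {a1.2} {a1.3} {a2.1} {a2.2} {a3.1}


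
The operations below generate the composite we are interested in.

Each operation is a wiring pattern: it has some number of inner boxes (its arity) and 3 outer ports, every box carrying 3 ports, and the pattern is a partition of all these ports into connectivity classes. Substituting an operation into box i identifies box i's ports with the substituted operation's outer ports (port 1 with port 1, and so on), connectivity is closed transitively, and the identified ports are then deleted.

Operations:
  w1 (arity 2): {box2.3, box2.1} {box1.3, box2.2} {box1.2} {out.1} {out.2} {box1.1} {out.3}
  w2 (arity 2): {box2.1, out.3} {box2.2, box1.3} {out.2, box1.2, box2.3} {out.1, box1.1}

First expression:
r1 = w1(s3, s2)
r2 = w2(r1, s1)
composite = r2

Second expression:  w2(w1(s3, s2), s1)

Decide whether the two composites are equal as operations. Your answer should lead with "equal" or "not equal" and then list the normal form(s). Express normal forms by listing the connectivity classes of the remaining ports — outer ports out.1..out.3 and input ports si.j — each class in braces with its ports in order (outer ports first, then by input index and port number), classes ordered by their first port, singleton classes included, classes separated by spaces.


In normal form, the first expression is {out.1} {out.2, s1.3} {out.3, s1.1} {s1.2} {s2.1, s2.3} {s2.2, s3.3} {s3.1} {s3.2}
In normal form, the second expression is {out.1} {out.2, s1.3} {out.3, s1.1} {s1.2} {s2.1, s2.3} {s2.2, s3.3} {s3.1} {s3.2}
The forms coincide; equal.

equal: each reduces to {out.1} {out.2, s1.3} {out.3, s1.1} {s1.2} {s2.1, s2.3} {s2.2, s3.3} {s3.1} {s3.2}


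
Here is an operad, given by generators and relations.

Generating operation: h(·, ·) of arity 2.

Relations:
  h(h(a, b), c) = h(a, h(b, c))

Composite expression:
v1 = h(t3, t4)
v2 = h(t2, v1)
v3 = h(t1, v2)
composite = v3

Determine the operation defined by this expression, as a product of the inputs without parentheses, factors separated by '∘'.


t1 ∘ t2 ∘ t3 ∘ t4

The h-tree's shape is irrelevant; the t-reading-order decides.
h(t3, t4) collapses to t3 ∘ t4
h(t2, h(t3, t4)) collapses to t2 ∘ t3 ∘ t4
h(t1, h(t2, h(t3, t4))) collapses to t1 ∘ t2 ∘ t3 ∘ t4


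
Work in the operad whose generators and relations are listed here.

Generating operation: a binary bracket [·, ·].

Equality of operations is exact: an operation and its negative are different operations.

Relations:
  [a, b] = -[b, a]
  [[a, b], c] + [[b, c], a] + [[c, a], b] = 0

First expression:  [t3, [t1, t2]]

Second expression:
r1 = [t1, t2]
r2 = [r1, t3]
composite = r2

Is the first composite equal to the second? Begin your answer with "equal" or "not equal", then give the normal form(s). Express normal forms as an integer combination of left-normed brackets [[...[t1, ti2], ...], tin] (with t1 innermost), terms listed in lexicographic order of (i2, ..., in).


Reducing the first expression gives -[[t1, t2], t3]
Reducing the second expression gives [[t1, t2], t3]
Different reductions; not equal.

not equal: they reduce to -[[t1, t2], t3] and [[t1, t2], t3]


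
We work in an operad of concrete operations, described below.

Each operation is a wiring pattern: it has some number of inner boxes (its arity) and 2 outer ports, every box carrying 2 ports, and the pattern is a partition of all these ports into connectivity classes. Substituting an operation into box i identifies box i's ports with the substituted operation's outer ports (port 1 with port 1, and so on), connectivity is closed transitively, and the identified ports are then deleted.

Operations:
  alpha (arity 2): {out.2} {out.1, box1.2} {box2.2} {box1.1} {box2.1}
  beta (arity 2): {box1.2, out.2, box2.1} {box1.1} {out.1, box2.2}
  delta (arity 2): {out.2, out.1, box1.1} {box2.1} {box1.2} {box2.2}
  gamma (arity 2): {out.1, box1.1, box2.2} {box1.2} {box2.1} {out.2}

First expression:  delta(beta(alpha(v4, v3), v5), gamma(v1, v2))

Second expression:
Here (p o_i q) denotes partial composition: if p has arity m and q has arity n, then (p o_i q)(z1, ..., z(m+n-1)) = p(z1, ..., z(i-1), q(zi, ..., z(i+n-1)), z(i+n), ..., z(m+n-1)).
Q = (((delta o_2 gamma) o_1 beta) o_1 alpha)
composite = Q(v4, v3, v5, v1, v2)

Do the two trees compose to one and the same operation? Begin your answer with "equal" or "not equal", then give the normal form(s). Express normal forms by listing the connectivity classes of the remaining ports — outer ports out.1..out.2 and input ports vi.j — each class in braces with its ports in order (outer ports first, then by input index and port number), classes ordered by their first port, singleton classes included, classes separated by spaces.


The first composite normalizes to {out.1, out.2, v5.2} {v1.1, v2.2} {v1.2} {v2.1} {v3.1} {v3.2} {v4.1} {v4.2} {v5.1}
The second composite normalizes to {out.1, out.2, v5.2} {v1.1, v2.2} {v1.2} {v2.1} {v3.1} {v3.2} {v4.1} {v4.2} {v5.1}
One common form — equal.

equal; the common form is {out.1, out.2, v5.2} {v1.1, v2.2} {v1.2} {v2.1} {v3.1} {v3.2} {v4.1} {v4.2} {v5.1}


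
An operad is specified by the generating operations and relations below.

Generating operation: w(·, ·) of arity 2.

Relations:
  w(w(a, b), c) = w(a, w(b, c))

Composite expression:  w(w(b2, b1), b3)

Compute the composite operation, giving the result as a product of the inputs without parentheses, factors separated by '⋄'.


Under associativity of w, the answer is the b's in reading order.
w(b2, b1) unparenthesizes to b2 ⋄ b1
w(w(b2, b1), b3) unparenthesizes to b2 ⋄ b1 ⋄ b3

b2 ⋄ b1 ⋄ b3


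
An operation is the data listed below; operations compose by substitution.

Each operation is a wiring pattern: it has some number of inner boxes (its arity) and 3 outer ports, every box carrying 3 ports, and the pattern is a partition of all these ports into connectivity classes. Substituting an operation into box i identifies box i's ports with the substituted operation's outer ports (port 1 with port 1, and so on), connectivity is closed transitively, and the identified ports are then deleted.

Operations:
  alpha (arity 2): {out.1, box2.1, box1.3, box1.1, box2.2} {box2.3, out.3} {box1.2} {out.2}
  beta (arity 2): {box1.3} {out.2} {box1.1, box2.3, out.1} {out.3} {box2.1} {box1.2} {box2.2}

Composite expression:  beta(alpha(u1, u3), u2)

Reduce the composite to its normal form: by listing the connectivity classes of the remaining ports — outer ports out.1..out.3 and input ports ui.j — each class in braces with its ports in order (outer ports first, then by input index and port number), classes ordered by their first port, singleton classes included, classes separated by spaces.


{out.1, u1.1, u1.3, u2.3, u3.1, u3.2} {out.2} {out.3} {u1.2} {u2.1} {u2.2} {u3.3}

Two ports join when wires chain via beta-identified ports.
alpha over (u1, u3) gives {out.1, u1.1, u1.3, u3.1, u3.2} {out.2} {out.3, u3.3} {u1.2}, out.j being that stage's outer ports
beta over (u1, u3, u2) gives {out.1, u1.1, u1.3, u2.3, u3.1, u3.2} {out.2} {out.3} {u1.2} {u2.1} {u2.2} {u3.3}, out.j being that stage's outer ports


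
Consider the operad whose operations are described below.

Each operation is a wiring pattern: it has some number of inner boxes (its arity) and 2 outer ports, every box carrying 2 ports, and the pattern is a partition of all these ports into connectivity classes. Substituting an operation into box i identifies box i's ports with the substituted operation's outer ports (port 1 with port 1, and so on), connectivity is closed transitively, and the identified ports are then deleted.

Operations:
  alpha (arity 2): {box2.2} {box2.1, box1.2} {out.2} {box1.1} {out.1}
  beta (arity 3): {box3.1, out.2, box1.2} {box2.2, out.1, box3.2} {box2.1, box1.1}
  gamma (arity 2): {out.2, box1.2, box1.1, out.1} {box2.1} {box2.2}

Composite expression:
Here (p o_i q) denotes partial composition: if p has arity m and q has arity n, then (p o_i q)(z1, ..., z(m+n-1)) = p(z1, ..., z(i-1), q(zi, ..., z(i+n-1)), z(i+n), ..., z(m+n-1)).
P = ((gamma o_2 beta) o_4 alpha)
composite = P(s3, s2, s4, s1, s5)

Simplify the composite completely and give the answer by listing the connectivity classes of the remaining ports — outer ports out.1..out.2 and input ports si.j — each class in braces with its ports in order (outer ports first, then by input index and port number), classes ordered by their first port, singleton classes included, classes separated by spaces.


{out.1, out.2, s3.1, s3.2} {s1.1} {s1.2, s5.1} {s2.1, s4.1} {s2.2} {s4.2} {s5.2}

Connectivity passes through glued gamma-boundaries; trace each wire chain.
composing alpha on (s1, s5), with out.j its own outer ports: {out.1} {out.2} {s1.1} {s1.2, s5.1} {s5.2}
composing beta on (s2, s4, s1, s5), with out.j its own outer ports: {out.1, s4.2} {out.2, s2.2} {s1.1} {s1.2, s5.1} {s2.1, s4.1} {s5.2}
composing gamma on (s3, s2, s4, s1, s5), with out.j its own outer ports: {out.1, out.2, s3.1, s3.2} {s1.1} {s1.2, s5.1} {s2.1, s4.1} {s2.2} {s4.2} {s5.2}


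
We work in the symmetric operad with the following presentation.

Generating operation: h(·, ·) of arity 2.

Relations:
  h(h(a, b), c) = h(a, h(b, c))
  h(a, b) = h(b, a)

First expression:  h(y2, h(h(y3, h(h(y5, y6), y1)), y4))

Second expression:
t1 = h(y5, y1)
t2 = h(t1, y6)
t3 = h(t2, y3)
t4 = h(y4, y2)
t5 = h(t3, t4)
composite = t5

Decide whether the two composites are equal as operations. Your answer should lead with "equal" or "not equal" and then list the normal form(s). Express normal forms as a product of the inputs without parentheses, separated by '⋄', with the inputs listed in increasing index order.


The first composite normalizes to y1 ⋄ y2 ⋄ y3 ⋄ y4 ⋄ y5 ⋄ y6
The second composite normalizes to y1 ⋄ y2 ⋄ y3 ⋄ y4 ⋄ y5 ⋄ y6
The normal forms match — equal.

equal; the common form is y1 ⋄ y2 ⋄ y3 ⋄ y4 ⋄ y5 ⋄ y6


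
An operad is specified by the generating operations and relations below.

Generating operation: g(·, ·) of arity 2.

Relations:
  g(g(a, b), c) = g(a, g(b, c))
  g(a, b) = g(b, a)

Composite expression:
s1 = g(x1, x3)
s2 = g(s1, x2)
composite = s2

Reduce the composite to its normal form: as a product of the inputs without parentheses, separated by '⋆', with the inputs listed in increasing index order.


Key point: g commutes, so take the x-inputs in any fixed order.
g(x1, x3) unparenthesizes to x1 ⋆ x3
g(g(x1, x3), x2) unparenthesizes to x1 ⋆ x3 ⋆ x2
the factors in increasing index order: x1 ⋆ x2 ⋆ x3

x1 ⋆ x2 ⋆ x3


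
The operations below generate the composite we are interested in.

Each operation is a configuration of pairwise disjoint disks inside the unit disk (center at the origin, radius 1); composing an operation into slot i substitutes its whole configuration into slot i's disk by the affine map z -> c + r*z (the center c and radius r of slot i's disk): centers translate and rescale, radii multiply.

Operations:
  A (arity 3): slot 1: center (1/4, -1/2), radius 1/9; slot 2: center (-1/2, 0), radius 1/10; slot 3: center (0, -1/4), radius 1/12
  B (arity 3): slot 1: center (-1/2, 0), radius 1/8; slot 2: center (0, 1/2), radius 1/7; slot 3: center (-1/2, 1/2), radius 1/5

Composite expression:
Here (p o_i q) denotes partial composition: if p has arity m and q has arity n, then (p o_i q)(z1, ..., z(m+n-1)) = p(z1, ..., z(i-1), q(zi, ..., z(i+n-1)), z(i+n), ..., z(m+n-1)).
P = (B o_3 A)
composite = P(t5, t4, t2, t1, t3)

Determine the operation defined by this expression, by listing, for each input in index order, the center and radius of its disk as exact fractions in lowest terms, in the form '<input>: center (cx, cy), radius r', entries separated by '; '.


t1: center (-3/5, 1/2), radius 1/50; t2: center (-9/20, 2/5), radius 1/45; t3: center (-1/2, 9/20), radius 1/60; t4: center (0, 1/2), radius 1/7; t5: center (-1/2, 0), radius 1/8


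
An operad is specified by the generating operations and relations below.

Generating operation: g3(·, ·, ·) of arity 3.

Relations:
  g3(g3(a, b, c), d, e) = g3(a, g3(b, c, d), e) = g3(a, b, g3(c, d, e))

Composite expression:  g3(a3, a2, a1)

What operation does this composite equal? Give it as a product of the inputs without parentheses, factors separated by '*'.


a3 * a2 * a1

Associativity of g3 dissolves the nesting; only the a-input order survives.
g3(a3, a2, a1) unparenthesizes to a3 * a2 * a1


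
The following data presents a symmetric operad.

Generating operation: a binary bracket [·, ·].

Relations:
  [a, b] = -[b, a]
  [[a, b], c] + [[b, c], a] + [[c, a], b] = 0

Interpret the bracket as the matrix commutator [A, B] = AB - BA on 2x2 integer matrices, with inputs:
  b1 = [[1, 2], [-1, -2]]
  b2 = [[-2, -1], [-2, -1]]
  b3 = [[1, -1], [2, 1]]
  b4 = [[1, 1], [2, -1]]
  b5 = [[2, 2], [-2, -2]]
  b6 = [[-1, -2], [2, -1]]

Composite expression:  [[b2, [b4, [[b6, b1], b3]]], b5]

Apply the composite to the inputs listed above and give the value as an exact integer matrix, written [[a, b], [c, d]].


[[-168, -560], [-224, 168]]

[b6, b1] = [[-2, 6], [6, 2]]
[[b6, b1], b3] = [[18, 4], [8, -18]]
[b4, [[b6, b1], b3]] = [[0, -28], [56, 0]]
[b2, [b4, [[b6, b1], b3]]] = [[-112, 28], [56, 112]]
[[b2, [b4, [[b6, b1], b3]]], b5] = [[-168, -560], [-224, 168]]


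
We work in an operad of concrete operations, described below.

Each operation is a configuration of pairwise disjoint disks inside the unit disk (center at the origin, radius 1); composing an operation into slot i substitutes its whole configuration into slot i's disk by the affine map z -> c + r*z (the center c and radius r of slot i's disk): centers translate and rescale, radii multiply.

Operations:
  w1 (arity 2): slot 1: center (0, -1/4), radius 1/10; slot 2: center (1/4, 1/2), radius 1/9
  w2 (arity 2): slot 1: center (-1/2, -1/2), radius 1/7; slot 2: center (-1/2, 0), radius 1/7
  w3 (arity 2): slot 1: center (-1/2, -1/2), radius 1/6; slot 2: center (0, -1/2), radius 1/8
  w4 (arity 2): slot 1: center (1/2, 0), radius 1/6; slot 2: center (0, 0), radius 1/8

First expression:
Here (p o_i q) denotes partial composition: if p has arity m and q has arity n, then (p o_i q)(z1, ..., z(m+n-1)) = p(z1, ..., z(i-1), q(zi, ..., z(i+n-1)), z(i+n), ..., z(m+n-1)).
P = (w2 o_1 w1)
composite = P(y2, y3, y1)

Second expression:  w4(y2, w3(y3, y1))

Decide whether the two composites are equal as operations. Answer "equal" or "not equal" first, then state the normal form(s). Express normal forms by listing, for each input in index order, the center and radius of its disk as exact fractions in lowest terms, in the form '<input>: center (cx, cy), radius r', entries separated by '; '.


not equal: they reduce to y1: center (-1/2, 0), radius 1/7; y2: center (-1/2, -15/28), radius 1/70; y3: center (-13/28, -3/7), radius 1/63 and y1: center (0, -1/16), radius 1/64; y2: center (1/2, 0), radius 1/6; y3: center (-1/16, -1/16), radius 1/48

The first expression reduces to y1: center (-1/2, 0), radius 1/7; y2: center (-1/2, -15/28), radius 1/70; y3: center (-13/28, -3/7), radius 1/63
The second expression reduces to y1: center (0, -1/16), radius 1/64; y2: center (1/2, 0), radius 1/6; y3: center (-1/16, -1/16), radius 1/48
Different reductions; not equal.


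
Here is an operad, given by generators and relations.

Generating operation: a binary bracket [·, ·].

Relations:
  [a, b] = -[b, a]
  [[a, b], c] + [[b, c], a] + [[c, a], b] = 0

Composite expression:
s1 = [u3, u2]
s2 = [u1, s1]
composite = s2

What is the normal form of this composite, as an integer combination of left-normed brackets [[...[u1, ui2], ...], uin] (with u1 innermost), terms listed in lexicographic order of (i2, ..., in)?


-[[u1, u2], u3] + [[u1, u3], u2]

Skip Jacobi rewriting: expand, keep u1-initial words, read off terms.
Composite bracket: [u1, [u3, u2]]
Applying ab - ba throughout gives 4 signed words (2^2 = 4).
Words beginning with u1 determine it all:
  word u1u2u3 has sign -1, contributing -[[u1, u2], u3]
  word u1u3u2 has sign +1, contributing +[[u1, u3], u2]


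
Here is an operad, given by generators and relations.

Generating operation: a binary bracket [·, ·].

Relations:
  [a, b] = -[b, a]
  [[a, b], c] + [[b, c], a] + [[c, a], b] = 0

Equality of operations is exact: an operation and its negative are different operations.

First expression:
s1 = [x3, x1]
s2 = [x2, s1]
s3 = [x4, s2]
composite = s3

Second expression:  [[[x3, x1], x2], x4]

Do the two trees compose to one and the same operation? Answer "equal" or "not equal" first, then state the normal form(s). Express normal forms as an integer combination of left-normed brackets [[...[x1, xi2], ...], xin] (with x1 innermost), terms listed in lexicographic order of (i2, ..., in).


equal; the common form is -[[[x1, x3], x2], x4]

Normal form of the first expression: -[[[x1, x3], x2], x4]
Normal form of the second expression: -[[[x1, x3], x2], x4]
The forms coincide; equal.


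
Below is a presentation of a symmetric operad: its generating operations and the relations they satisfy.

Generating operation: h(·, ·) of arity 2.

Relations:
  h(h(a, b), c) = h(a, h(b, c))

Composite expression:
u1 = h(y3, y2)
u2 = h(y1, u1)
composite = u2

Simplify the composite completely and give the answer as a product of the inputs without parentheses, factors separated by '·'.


y1 · y3 · y2

All parenthesizations of h agree; list the y-inputs left to right.
h(y3, y2) flattens to y3 · y2
h(y1, h(y3, y2)) flattens to y1 · y3 · y2


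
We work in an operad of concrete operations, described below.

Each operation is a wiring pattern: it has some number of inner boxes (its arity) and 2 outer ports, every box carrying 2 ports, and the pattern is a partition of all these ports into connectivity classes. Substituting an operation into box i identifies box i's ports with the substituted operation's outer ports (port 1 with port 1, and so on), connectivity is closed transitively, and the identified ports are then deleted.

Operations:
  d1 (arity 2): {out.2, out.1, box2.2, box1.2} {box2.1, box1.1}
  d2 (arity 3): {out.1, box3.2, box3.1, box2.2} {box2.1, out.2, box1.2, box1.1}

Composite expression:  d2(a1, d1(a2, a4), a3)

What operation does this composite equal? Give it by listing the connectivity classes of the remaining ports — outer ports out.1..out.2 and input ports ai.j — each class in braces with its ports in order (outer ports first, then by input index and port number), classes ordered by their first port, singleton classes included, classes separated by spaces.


{out.1, out.2, a1.1, a1.2, a2.2, a3.1, a3.2, a4.2} {a2.1, a4.1}

After gluing at d2, chains via deleted ports link the a-ports.
through d1, on inputs (a2, a4): {out.1, out.2, a2.2, a4.2} {a2.1, a4.1} (out.j = stage outer ports)
through d2, on inputs (a1, a2, a4, a3): {out.1, out.2, a1.1, a1.2, a2.2, a3.1, a3.2, a4.2} {a2.1, a4.1} (out.j = stage outer ports)


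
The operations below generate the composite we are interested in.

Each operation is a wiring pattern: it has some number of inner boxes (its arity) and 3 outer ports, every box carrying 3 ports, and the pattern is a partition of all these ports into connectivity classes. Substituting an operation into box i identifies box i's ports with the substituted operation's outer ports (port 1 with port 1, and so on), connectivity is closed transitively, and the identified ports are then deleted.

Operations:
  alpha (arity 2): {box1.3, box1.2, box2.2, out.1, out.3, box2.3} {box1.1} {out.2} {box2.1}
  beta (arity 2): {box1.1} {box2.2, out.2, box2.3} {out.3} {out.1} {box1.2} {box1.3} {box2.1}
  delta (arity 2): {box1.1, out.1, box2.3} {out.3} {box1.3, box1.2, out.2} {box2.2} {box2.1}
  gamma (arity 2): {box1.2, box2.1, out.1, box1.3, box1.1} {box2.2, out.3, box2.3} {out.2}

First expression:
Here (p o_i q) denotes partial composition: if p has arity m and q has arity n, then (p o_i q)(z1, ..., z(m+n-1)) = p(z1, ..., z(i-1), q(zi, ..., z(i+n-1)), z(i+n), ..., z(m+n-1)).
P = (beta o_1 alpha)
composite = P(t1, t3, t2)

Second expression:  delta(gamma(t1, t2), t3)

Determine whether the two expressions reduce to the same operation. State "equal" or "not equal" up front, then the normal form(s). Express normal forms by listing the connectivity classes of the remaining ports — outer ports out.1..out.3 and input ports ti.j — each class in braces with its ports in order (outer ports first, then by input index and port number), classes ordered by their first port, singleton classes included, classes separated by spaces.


Normal form of the first expression: {out.1} {out.2, t2.2, t2.3} {out.3} {t1.1} {t1.2, t1.3, t3.2, t3.3} {t2.1} {t3.1}
Normal form of the second expression: {out.1, t1.1, t1.2, t1.3, t2.1, t3.3} {out.2, t2.2, t2.3} {out.3} {t3.1} {t3.2}
The normal forms differ: not equal.

not equal: they reduce to {out.1} {out.2, t2.2, t2.3} {out.3} {t1.1} {t1.2, t1.3, t3.2, t3.3} {t2.1} {t3.1} and {out.1, t1.1, t1.2, t1.3, t2.1, t3.3} {out.2, t2.2, t2.3} {out.3} {t3.1} {t3.2}


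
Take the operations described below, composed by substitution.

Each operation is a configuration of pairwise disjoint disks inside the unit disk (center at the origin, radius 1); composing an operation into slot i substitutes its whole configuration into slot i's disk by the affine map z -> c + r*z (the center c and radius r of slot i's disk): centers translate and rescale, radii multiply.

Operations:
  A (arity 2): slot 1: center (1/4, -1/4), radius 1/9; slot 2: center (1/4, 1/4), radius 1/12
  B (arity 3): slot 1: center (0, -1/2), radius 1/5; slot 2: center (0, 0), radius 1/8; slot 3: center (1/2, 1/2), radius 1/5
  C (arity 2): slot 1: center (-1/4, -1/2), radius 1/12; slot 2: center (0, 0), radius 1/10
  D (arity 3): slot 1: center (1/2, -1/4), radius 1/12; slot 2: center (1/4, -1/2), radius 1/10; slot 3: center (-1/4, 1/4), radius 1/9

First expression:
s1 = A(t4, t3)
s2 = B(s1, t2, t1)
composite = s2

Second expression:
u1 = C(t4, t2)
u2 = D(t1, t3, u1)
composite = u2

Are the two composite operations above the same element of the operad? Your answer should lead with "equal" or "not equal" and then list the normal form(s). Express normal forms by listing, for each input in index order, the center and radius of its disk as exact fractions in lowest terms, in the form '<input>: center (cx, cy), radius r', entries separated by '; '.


not equal — first t1: center (1/2, 1/2), radius 1/5; t2: center (0, 0), radius 1/8; t3: center (1/20, -9/20), radius 1/60; t4: center (1/20, -11/20), radius 1/45, second t1: center (1/2, -1/4), radius 1/12; t2: center (-1/4, 1/4), radius 1/90; t3: center (1/4, -1/2), radius 1/10; t4: center (-5/18, 7/36), radius 1/108

Normal form of the first expression: t1: center (1/2, 1/2), radius 1/5; t2: center (0, 0), radius 1/8; t3: center (1/20, -9/20), radius 1/60; t4: center (1/20, -11/20), radius 1/45
Normal form of the second expression: t1: center (1/2, -1/4), radius 1/12; t2: center (-1/4, 1/4), radius 1/90; t3: center (1/4, -1/2), radius 1/10; t4: center (-5/18, 7/36), radius 1/108
Distinct normal forms: not equal.


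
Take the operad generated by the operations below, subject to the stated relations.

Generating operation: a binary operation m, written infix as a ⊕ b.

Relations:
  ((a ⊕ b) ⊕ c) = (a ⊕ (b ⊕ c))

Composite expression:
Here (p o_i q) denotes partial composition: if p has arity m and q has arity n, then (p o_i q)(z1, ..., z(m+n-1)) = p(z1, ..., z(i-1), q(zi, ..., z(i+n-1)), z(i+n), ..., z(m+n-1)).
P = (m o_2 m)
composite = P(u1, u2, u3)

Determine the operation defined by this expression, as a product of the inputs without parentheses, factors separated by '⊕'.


The m-tree's shape is irrelevant; the u-reading-order decides.
(u2 ⊕ u3) spells out as u2 ⊕ u3
(u1 ⊕ (u2 ⊕ u3)) spells out as u1 ⊕ u2 ⊕ u3

u1 ⊕ u2 ⊕ u3


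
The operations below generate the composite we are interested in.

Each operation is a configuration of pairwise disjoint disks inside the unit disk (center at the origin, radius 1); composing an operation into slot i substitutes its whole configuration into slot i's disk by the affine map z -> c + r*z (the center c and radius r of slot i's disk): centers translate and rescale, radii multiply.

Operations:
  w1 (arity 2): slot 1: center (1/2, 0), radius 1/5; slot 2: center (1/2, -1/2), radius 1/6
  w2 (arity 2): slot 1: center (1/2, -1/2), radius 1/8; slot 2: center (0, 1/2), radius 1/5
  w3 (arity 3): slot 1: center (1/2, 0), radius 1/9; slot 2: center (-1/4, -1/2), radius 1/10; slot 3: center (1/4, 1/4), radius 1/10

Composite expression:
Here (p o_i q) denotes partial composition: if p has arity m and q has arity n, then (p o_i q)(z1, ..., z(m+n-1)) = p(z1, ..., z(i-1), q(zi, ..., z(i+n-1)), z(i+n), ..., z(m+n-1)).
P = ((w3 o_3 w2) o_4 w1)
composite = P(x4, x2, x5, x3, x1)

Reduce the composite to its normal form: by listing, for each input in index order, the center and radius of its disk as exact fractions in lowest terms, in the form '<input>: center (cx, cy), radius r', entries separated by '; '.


x1: center (13/50, 29/100), radius 1/300; x2: center (-1/4, -1/2), radius 1/10; x3: center (13/50, 3/10), radius 1/250; x4: center (1/2, 0), radius 1/9; x5: center (3/10, 1/5), radius 1/80

Affine substitution under w3: radii multiply and x-centers shift.
input x4: composing its 1 substitution step yields center (1/2, 0), radius 1/9
input x2: composing its 1 substitution step yields center (-1/4, -1/2), radius 1/10
input x5: composing its 2 substitution steps yields center (3/10, 1/5), radius 1/80
input x3: composing its 3 substitution steps yields center (13/50, 3/10), radius 1/250
input x1: composing its 3 substitution steps yields center (13/50, 29/100), radius 1/300


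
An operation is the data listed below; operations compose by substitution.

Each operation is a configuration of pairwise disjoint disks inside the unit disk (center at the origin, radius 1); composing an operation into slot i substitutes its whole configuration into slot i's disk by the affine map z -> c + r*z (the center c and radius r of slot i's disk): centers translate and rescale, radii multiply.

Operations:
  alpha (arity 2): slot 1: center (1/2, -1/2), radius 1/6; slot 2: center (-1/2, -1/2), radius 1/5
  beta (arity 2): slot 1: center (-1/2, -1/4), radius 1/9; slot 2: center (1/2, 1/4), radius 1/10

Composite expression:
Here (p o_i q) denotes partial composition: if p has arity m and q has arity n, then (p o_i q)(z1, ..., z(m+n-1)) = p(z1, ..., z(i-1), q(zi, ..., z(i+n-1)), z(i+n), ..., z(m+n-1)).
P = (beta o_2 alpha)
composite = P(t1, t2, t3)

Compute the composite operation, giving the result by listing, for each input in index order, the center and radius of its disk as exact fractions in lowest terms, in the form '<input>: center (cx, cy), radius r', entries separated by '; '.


t1: center (-1/2, -1/4), radius 1/9; t2: center (11/20, 1/5), radius 1/60; t3: center (9/20, 1/5), radius 1/50

Affine substitution under beta: radii multiply and t-centers shift.
input t1: applying the 1 nested substitution gives center (-1/2, -1/4), radius 1/9
input t2: applying the 2 nested substitutions gives center (11/20, 1/5), radius 1/60
input t3: applying the 2 nested substitutions gives center (9/20, 1/5), radius 1/50


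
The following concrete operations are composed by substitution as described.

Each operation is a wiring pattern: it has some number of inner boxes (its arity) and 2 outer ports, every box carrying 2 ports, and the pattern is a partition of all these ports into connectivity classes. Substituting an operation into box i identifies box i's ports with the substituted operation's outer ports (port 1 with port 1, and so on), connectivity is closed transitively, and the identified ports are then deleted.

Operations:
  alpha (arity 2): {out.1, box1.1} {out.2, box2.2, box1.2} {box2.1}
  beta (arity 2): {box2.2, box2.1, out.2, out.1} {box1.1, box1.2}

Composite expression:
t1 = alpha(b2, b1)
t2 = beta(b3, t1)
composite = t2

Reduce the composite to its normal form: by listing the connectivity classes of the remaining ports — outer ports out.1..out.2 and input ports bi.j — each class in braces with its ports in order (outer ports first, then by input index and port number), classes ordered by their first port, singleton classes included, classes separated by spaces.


{out.1, out.2, b1.2, b2.1, b2.2} {b1.1} {b3.1, b3.2}


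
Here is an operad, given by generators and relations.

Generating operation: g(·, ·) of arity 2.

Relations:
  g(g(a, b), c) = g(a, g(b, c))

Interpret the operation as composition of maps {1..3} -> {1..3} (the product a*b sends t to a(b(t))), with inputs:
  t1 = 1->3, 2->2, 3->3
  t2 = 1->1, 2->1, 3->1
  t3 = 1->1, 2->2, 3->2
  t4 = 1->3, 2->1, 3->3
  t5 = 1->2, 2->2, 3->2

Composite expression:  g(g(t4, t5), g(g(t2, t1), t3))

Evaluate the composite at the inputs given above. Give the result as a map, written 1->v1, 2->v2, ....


1->1, 2->1, 3->1

g(t4, t5) = 1->1, 2->1, 3->1
g(t2, t1) = 1->1, 2->1, 3->1
g(g(t2, t1), t3) = 1->1, 2->1, 3->1
g(g(t4, t5), g(g(t2, t1), t3)) = 1->1, 2->1, 3->1


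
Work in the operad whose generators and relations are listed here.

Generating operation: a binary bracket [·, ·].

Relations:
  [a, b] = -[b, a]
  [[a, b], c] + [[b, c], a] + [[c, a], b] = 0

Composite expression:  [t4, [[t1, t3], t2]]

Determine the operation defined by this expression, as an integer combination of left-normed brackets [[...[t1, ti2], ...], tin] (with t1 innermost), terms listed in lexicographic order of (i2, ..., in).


Antisymmetry and Jacobi reduce to t1-anchored left-normed brackets.
Composite bracket: [t4, [[t1, t3], t2]]
Applying ab - ba throughout gives 8 signed words (2^3 = 8).
Coefficients come from the t1-initial words:
  from t1t3t2t4, sign -1: term -[[[t1, t3], t2], t4]

-[[[t1, t3], t2], t4]


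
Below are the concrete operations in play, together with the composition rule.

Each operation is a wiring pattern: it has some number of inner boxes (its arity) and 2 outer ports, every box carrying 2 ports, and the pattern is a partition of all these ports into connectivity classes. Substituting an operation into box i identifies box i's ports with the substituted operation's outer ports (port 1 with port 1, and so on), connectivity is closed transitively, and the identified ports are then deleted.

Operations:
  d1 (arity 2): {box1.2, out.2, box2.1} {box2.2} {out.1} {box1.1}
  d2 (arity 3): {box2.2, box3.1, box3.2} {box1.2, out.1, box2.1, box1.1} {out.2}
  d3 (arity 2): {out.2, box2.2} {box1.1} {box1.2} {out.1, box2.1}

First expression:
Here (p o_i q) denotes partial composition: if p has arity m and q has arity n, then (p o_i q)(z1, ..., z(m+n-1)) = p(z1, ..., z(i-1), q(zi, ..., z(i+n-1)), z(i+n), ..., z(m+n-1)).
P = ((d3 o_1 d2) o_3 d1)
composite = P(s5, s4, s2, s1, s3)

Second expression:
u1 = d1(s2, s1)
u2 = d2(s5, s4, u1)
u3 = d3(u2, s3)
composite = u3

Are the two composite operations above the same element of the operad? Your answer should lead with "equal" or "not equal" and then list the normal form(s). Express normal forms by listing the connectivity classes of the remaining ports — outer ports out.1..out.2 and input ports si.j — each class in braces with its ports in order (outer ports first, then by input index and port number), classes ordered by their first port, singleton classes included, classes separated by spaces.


equal; both compose to {out.1, s3.1} {out.2, s3.2} {s1.1, s2.2, s4.2} {s1.2} {s2.1} {s4.1, s5.1, s5.2}

The first expression reduces to {out.1, s3.1} {out.2, s3.2} {s1.1, s2.2, s4.2} {s1.2} {s2.1} {s4.1, s5.1, s5.2}
The second expression reduces to {out.1, s3.1} {out.2, s3.2} {s1.1, s2.2, s4.2} {s1.2} {s2.1} {s4.1, s5.1, s5.2}
The normal forms match — equal.


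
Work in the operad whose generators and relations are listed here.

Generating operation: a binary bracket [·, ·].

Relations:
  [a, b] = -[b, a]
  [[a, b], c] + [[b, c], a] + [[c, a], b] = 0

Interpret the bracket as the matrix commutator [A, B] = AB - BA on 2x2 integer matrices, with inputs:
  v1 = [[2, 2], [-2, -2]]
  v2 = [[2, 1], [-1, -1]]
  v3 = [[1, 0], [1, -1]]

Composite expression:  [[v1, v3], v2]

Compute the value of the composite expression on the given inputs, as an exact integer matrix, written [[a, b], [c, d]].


[v1, v3] = [[2, -4], [-8, -2]]
[[v1, v3], v2] = [[12, 16], [-20, -12]]

[[12, 16], [-20, -12]]
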